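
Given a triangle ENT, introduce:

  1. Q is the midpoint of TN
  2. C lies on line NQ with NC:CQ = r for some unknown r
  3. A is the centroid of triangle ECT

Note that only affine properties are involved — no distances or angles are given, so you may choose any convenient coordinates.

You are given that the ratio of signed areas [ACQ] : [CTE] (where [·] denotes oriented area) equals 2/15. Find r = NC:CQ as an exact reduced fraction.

r = 1/2

Work in coordinates with E = (0, 0), N = (1, 0), T = (0, 1).
1. Q is the midpoint of TN ⇒ Q = (1/2, 1/2)
2. With NC:CQ = r, write λ = r/(r+1) so C = N + λ·(Q−N); C is affine-linear in λ
3. A is the centroid of triangle ECT ⇒ A is an affine combination of earlier points and hence also affine-linear in λ
Every point depending on C is an affine combination of C and λ-independent points, so each such coordinate is linear in λ; the λ² term in each signed area is a multiple of (Q−N)×(Q−N) = 0, so 2·[ACQ] and 2·[CTE] are each linear in λ. Evaluating at λ=0 and λ=1:
  2·[ACQ] = -1/6·λ + 1/6,   2·[CTE] = -1/2·λ + 1
So [ACQ]:[CTE] = (-1/6·λ + 1/6) / (-1/2·λ + 1). Setting this equal to 2/15:
  -1/6·λ + 1/6 = 2/15·(-1/2·λ + 1)  ⇒  λ = 1/3
Then r = λ/(1−λ) = (1/3)/(2/3) = 1/2. Check: with r = 1/2, C = (5/6, 1/6) and [ACQ]:[CTE] = 2/15 as required.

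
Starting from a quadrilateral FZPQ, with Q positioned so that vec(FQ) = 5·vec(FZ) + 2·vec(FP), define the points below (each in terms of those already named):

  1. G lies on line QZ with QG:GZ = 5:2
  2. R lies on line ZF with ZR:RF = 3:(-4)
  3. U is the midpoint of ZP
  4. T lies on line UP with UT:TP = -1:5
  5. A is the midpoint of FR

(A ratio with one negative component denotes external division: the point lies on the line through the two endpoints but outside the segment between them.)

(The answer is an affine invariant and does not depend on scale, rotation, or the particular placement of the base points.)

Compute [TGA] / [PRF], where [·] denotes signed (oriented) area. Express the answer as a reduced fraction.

Assign F = (0, 0), Z = (1, 0), P = (0, 1), Q = (5, 2) — the answer is frame-independent, so this choice is without loss of generality.
1. G lies on line QZ with QG:GZ = 5:2 ⇒ G = (15/7, 4/7)
2. R lies on line ZF with ZR:RF = 3:(-4) ⇒ R = (4, 0)
3. U is the midpoint of ZP ⇒ U = (1/2, 1/2)
4. T lies on line UP with UT:TP = -1:5 ⇒ T = (5/8, 3/8)
5. A is the midpoint of FR ⇒ A = (2, 0)
2·[TGA] = -47/56, 2·[PRF] = -4
[TGA]:[PRF] = -47/56:-4 = 47/224

[TGA]:[PRF] = 47/224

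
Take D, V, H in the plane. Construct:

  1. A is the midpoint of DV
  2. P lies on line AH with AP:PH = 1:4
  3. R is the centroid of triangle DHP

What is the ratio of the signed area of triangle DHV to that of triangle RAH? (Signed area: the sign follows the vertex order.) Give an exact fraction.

Set D = (0, 0), V = (1, 0), H = (0, 1); any affine frame gives the same invariant.
1. A is the midpoint of DV ⇒ A = (1/2, 0)
2. P lies on line AH with AP:PH = 1:4 ⇒ P = (2/5, 1/5)
3. R is the centroid of triangle DHP ⇒ R = (2/15, 2/5)
2·[DHV] = -1, 2·[RAH] = 1/6
[DHV]:[RAH] = -1:1/6 = -6

[DHV]:[RAH] = -6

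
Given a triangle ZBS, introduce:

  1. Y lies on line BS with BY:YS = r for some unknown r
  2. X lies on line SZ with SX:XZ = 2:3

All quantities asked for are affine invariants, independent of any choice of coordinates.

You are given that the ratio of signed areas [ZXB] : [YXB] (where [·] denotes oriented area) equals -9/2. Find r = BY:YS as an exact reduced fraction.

r = 1/2

Work in coordinates with Z = (0, 0), B = (1, 0), S = (0, 1).
1. With BY:YS = r, write λ = r/(r+1) so Y = B + λ·(S−B); Y is affine-linear in λ
2. X lies on line SZ with SX:XZ = 2:3 ⇒ X = (0, 3/5)
Every point depending on Y is an affine combination of Y and λ-independent points, so each such coordinate is linear in λ; the λ² term in each signed area is a multiple of (S−B)×(S−B) = 0, so 2·[ZXB] and 2·[YXB] are each linear in λ. Evaluating at λ=0 and λ=1:
  2·[ZXB] = -3/5,   2·[YXB] = 2/5·λ
So [ZXB]:[YXB] = (-3/5) / (2/5·λ). Setting this equal to -9/2:
  -3/5 = -9/2·(2/5·λ)  ⇒  λ = 1/3
Then r = λ/(1−λ) = (1/3)/(2/3) = 1/2. Check: with r = 1/2, Y = (2/3, 1/3) and [ZXB]:[YXB] = -9/2 as required.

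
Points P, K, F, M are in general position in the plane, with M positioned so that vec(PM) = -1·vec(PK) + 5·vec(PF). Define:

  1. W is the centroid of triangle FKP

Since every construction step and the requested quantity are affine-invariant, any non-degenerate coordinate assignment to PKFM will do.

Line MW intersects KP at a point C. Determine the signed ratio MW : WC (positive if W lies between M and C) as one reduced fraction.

Set P = (0, 0), K = (1, 0), F = (0, 1), M = (-1, 5); any affine frame gives the same invariant.
1. W is the centroid of triangle FKP ⇒ W = (1/3, 1/3)
line MW meets KP at C = (3/7, 0)
W = M + t·(C−M) with t = 14/15, so MW:WC = 14/15:1/15

MW:WC = 14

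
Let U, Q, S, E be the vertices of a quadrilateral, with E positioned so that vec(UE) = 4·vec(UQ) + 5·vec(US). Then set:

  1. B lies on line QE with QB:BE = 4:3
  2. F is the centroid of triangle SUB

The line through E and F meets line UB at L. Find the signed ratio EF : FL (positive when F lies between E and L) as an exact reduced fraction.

Choose coordinates U = (0, 0), Q = (1, 0), S = (0, 1), E = (4, 5).
1. B lies on line QE with QB:BE = 4:3 ⇒ B = (19/7, 20/7)
2. F is the centroid of triangle SUB ⇒ F = (19/21, 9/7)
line EF meets UB at L = (-19/14, -10/7)
F = E + t·(L−E) with t = 26/45, so EF:FL = 26/45:19/45

EF:FL = 26/19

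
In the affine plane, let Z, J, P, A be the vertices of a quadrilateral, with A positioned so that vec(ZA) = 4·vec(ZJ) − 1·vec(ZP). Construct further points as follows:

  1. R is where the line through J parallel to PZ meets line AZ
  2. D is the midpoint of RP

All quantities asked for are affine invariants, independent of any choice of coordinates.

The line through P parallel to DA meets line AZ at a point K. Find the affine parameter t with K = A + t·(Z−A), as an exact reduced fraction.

Set Z = (0, 0), J = (1, 0), P = (0, 1), A = (4, -1); any affine frame gives the same invariant.
1. R is where the line through J parallel to PZ meets line AZ ⇒ R = (1, -1/4)
2. D is the midpoint of RP ⇒ D = (1/2, 3/8)
through P parallel to DA: direction (7/2, -11/8); meets AZ at K = (7, -7/4)
K = A + t·(Z−A) with t = -3/4

t = -3/4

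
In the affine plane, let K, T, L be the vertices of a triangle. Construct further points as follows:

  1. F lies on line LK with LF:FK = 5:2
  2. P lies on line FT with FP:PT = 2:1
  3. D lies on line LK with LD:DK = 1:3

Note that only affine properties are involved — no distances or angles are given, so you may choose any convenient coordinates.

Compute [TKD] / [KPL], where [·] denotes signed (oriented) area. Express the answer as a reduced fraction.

Choose coordinates K = (0, 0), T = (1, 0), L = (0, 1).
1. F lies on line LK with LF:FK = 5:2 ⇒ F = (0, 2/7)
2. P lies on line FT with FP:PT = 2:1 ⇒ P = (2/3, 2/21)
3. D lies on line LK with LD:DK = 1:3 ⇒ D = (0, 3/4)
2·[TKD] = -3/4, 2·[KPL] = 2/3
[TKD]:[KPL] = -3/4:2/3 = -9/8

[TKD]:[KPL] = -9/8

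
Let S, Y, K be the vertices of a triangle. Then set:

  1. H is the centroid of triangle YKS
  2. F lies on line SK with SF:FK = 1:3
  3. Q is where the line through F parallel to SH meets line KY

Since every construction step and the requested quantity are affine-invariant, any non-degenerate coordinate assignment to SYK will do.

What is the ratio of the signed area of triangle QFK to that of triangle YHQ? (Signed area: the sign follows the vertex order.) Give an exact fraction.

Assign S = (0, 0), Y = (1, 0), K = (0, 1) — the answer is frame-independent, so this choice is without loss of generality.
1. H is the centroid of triangle YKS ⇒ H = (1/3, 1/3)
2. F lies on line SK with SF:FK = 1:3 ⇒ F = (0, 1/4)
3. Q is where the line through F parallel to SH meets line KY ⇒ Q = (3/8, 5/8)
2·[QFK] = -9/32, 2·[YHQ] = -5/24
[QFK]:[YHQ] = -9/32:-5/24 = 27/20

[QFK]:[YHQ] = 27/20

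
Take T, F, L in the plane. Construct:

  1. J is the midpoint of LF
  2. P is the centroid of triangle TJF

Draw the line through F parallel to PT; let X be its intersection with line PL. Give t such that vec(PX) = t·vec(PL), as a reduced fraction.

t = -1/3

Work in coordinates with T = (0, 0), F = (1, 0), L = (0, 1).
1. J is the midpoint of LF ⇒ J = (1/2, 1/2)
2. P is the centroid of triangle TJF ⇒ P = (1/2, 1/6)
through F parallel to PT: direction (-1/2, -1/6); meets PL at X = (2/3, -1/9)
X = P + t·(L−P) with t = -1/3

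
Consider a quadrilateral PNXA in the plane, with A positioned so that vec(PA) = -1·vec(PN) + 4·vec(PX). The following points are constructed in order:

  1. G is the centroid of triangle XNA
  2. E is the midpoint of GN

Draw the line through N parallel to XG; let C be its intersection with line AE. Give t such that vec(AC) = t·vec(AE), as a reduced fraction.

Work in coordinates with P = (0, 0), N = (1, 0), X = (0, 1), A = (-1, 4).
1. G is the centroid of triangle XNA ⇒ G = (0, 5/3)
2. E is the midpoint of GN ⇒ E = (1/2, 5/6)
through N parallel to XG: direction (0, 2/3); meets AE at C = (1, -2/9)
C = A + t·(E−A) with t = 4/3

t = 4/3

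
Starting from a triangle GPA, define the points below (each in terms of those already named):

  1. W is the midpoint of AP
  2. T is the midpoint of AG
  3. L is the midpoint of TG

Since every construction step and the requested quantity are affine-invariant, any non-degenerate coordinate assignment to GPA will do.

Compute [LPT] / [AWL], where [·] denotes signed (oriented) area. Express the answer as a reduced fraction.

Set G = (0, 0), P = (1, 0), A = (0, 1); any affine frame gives the same invariant.
1. W is the midpoint of AP ⇒ W = (1/2, 1/2)
2. T is the midpoint of AG ⇒ T = (0, 1/2)
3. L is the midpoint of TG ⇒ L = (0, 1/4)
2·[LPT] = 1/4, 2·[AWL] = -3/8
[LPT]:[AWL] = 1/4:-3/8 = -2/3

[LPT]:[AWL] = -2/3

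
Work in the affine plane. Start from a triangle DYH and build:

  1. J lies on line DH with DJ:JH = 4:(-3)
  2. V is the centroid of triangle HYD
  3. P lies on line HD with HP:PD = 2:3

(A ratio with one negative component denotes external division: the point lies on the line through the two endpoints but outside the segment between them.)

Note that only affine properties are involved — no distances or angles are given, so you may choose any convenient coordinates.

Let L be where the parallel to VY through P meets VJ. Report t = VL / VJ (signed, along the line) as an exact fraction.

t = 1/35

Choose coordinates D = (0, 0), Y = (1, 0), H = (0, 1).
1. J lies on line DH with DJ:JH = 4:(-3) ⇒ J = (0, 4)
2. V is the centroid of triangle HYD ⇒ V = (1/3, 1/3)
3. P lies on line HD with HP:PD = 2:3 ⇒ P = (0, 3/5)
through P parallel to VY: direction (2/3, -1/3); meets VJ at L = (34/105, 46/105)
L = V + t·(J−V) with t = 1/35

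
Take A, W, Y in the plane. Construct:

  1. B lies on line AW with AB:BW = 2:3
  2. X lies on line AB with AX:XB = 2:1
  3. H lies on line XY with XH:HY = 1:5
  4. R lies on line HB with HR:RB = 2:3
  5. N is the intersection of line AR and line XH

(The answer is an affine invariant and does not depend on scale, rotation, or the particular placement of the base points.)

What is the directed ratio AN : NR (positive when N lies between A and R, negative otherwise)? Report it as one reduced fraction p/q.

AN:NR = 5

Set A = (0, 0), W = (1, 0), Y = (0, 1); any affine frame gives the same invariant.
1. B lies on line AW with AB:BW = 2:3 ⇒ B = (2/5, 0)
2. X lies on line AB with AX:XB = 2:1 ⇒ X = (4/15, 0)
3. H lies on line XY with XH:HY = 1:5 ⇒ H = (2/9, 1/6)
4. R lies on line HB with HR:RB = 2:3 ⇒ R = (22/75, 1/10)
5. N is the intersection of line AR and line XH ⇒ N = (11/45, 1/12)
N = A + t·(R−A) with t = 5/6, so AN:NR = t:(1−t) = 5/6:1/6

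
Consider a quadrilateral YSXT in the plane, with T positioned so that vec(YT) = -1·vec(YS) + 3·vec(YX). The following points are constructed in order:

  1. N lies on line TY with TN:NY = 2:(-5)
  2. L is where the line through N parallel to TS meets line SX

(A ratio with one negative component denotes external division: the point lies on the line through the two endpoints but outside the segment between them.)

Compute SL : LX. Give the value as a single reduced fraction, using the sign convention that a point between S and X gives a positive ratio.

SL:LX = -2/3

Work in coordinates with Y = (0, 0), S = (1, 0), X = (0, 1), T = (-1, 3).
1. N lies on line TY with TN:NY = 2:(-5) ⇒ N = (-5/3, 5)
2. L is where the line through N parallel to TS meets line SX ⇒ L = (3, -2)
L = S + t·(X−S) with t = -2, so SL:LX = t:(1−t) = -2:3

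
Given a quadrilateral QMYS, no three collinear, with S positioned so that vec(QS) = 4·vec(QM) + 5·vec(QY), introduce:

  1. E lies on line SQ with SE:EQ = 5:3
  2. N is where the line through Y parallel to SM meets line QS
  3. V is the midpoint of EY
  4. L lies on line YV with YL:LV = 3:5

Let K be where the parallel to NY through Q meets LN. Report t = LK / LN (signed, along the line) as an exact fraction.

Assign Q = (0, 0), M = (1, 0), Y = (0, 1), S = (4, 5) — the answer is frame-independent, so this choice is without loss of generality.
1. E lies on line SQ with SE:EQ = 5:3 ⇒ E = (3/2, 15/8)
2. N is where the line through Y parallel to SM meets line QS ⇒ N = (-12/5, -3)
3. V is the midpoint of EY ⇒ V = (3/4, 23/16)
4. L lies on line YV with YL:LV = 3:5 ⇒ L = (9/32, 149/128)
through Q parallel to NY: direction (12/5, 4); meets LN at K = (32/5, 32/3)
K = L + t·(N−L) with t = -89/39

t = -89/39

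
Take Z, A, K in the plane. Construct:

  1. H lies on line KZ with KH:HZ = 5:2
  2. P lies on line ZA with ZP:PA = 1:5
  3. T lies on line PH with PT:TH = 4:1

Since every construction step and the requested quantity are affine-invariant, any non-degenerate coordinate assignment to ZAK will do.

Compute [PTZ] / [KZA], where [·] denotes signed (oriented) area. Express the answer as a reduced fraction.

Choose coordinates Z = (0, 0), A = (1, 0), K = (0, 1).
1. H lies on line KZ with KH:HZ = 5:2 ⇒ H = (0, 2/7)
2. P lies on line ZA with ZP:PA = 1:5 ⇒ P = (1/6, 0)
3. T lies on line PH with PT:TH = 4:1 ⇒ T = (1/30, 8/35)
2·[PTZ] = 4/105, 2·[KZA] = 1
[PTZ]:[KZA] = 4/105:1 = 4/105

[PTZ]:[KZA] = 4/105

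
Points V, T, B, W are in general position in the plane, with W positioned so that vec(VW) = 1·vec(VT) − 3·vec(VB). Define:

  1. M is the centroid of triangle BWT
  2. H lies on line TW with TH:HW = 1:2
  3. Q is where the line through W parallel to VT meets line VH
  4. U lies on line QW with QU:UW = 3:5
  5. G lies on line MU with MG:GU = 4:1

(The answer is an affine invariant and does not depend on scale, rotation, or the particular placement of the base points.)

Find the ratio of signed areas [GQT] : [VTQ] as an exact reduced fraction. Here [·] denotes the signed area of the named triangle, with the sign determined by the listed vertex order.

[GQT]:[VTQ] = -34/45

Choose coordinates V = (0, 0), T = (1, 0), B = (0, 1), W = (1, -3).
1. M is the centroid of triangle BWT ⇒ M = (2/3, -2/3)
2. H lies on line TW with TH:HW = 1:2 ⇒ H = (1, -1)
3. Q is where the line through W parallel to VT meets line VH ⇒ Q = (3, -3)
4. U lies on line QW with QU:UW = 3:5 ⇒ U = (9/4, -3)
5. G lies on line MU with MG:GU = 4:1 ⇒ G = (29/15, -38/15)
2·[GQT] = 34/15, 2·[VTQ] = -3
[GQT]:[VTQ] = 34/15:-3 = -34/45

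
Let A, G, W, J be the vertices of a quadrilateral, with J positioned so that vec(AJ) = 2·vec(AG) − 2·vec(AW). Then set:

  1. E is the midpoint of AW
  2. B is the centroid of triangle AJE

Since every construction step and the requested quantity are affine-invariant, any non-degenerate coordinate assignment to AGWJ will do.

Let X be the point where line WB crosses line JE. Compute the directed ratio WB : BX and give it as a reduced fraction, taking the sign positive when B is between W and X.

Set A = (0, 0), G = (1, 0), W = (0, 1), J = (2, -2); any affine frame gives the same invariant.
1. E is the midpoint of AW ⇒ E = (0, 1/2)
2. B is the centroid of triangle AJE ⇒ B = (2/3, -1/2)
line WB meets JE at X = (1/2, -1/8)
B = W + t·(X−W) with t = 4/3, so WB:BX = 4/3:-1/3

WB:BX = -4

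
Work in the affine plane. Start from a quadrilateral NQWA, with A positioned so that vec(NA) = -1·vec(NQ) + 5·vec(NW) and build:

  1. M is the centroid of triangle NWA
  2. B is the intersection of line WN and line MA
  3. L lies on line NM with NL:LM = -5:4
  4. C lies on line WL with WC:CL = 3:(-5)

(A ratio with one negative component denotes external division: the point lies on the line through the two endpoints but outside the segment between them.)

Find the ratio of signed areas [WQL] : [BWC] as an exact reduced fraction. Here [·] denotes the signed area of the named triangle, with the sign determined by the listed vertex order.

[WQL]:[BWC] = -88/15

Work in coordinates with N = (0, 0), Q = (1, 0), W = (0, 1), A = (-1, 5).
1. M is the centroid of triangle NWA ⇒ M = (-1/3, 2)
2. B is the intersection of line WN and line MA ⇒ B = (0, 1/2)
3. L lies on line NM with NL:LM = -5:4 ⇒ L = (-5/3, 10)
4. C lies on line WL with WC:CL = 3:(-5) ⇒ C = (5/2, -25/2)
2·[WQL] = 22/3, 2·[BWC] = -5/4
[WQL]:[BWC] = 22/3:-5/4 = -88/15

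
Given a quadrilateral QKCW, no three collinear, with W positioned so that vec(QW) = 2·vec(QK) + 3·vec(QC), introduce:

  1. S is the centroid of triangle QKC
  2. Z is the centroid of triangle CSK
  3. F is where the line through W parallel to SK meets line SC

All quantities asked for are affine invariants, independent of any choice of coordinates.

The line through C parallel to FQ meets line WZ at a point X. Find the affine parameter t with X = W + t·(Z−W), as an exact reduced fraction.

Set Q = (0, 0), K = (1, 0), C = (0, 1), W = (2, 3); any affine frame gives the same invariant.
1. S is the centroid of triangle QKC ⇒ S = (1/3, 1/3)
2. Z is the centroid of triangle CSK ⇒ Z = (4/9, 4/9)
3. F is where the line through W parallel to SK meets line SC ⇒ F = (-2, 5)
through C parallel to FQ: direction (2, -5); meets WZ at X = (9/29, 13/58)
X = W + t·(Z−W) with t = 63/58

t = 63/58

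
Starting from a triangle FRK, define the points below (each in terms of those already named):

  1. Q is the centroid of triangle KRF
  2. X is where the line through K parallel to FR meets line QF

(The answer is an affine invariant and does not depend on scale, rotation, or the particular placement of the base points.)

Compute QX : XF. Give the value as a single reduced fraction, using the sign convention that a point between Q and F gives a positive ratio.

QX:XF = -2/3

Assign F = (0, 0), R = (1, 0), K = (0, 1) — the answer is frame-independent, so this choice is without loss of generality.
1. Q is the centroid of triangle KRF ⇒ Q = (1/3, 1/3)
2. X is where the line through K parallel to FR meets line QF ⇒ X = (1, 1)
X = Q + t·(F−Q) with t = -2, so QX:XF = t:(1−t) = -2:3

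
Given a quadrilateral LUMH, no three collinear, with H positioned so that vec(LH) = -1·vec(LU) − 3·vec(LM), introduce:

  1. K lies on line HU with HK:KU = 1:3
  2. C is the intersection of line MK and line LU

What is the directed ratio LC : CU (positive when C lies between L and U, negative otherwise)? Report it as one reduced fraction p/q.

Assign L = (0, 0), U = (1, 0), M = (0, 1), H = (-1, -3) — the answer is frame-independent, so this choice is without loss of generality.
1. K lies on line HU with HK:KU = 1:3 ⇒ K = (-1/2, -9/4)
2. C is the intersection of line MK and line LU ⇒ C = (-2/13, 0)
C = L + t·(U−L) with t = -2/13, so LC:CU = t:(1−t) = -2/13:15/13

LC:CU = -2/15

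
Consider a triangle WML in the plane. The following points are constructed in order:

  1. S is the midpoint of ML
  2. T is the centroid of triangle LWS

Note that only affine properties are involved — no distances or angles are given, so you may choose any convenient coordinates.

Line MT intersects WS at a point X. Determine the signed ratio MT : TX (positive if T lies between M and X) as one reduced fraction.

MT:TX = -4

Work in coordinates with W = (0, 0), M = (1, 0), L = (0, 1).
1. S is the midpoint of ML ⇒ S = (1/2, 1/2)
2. T is the centroid of triangle LWS ⇒ T = (1/6, 1/2)
line MT meets WS at X = (3/8, 3/8)
T = M + t·(X−M) with t = 4/3, so MT:TX = 4/3:-1/3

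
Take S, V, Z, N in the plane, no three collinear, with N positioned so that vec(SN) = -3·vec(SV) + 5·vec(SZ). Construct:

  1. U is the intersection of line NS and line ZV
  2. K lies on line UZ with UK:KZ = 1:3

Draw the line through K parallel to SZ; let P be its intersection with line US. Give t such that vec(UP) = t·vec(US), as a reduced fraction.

Work in coordinates with S = (0, 0), V = (1, 0), Z = (0, 1), N = (-3, 5).
1. U is the intersection of line NS and line ZV ⇒ U = (-3/2, 5/2)
2. K lies on line UZ with UK:KZ = 1:3 ⇒ K = (-9/8, 17/8)
through K parallel to SZ: direction (0, 1); meets US at P = (-9/8, 15/8)
P = U + t·(S−U) with t = 1/4

t = 1/4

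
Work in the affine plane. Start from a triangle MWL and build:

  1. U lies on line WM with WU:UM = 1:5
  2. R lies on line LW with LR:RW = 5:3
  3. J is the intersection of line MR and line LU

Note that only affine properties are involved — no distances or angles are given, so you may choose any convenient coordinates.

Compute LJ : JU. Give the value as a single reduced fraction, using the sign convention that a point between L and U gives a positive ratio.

Assign M = (0, 0), W = (1, 0), L = (0, 1) — the answer is frame-independent, so this choice is without loss of generality.
1. U lies on line WM with WU:UM = 1:5 ⇒ U = (5/6, 0)
2. R lies on line LW with LR:RW = 5:3 ⇒ R = (5/8, 3/8)
3. J is the intersection of line MR and line LU ⇒ J = (5/9, 1/3)
J = L + t·(U−L) with t = 2/3, so LJ:JU = t:(1−t) = 2/3:1/3

LJ:JU = 2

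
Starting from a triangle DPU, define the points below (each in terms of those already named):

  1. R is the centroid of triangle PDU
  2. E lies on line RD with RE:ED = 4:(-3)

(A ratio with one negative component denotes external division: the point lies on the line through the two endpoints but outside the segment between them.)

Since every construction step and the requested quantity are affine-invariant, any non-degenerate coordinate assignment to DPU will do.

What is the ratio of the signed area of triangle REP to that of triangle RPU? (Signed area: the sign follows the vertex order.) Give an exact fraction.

Set D = (0, 0), P = (1, 0), U = (0, 1); any affine frame gives the same invariant.
1. R is the centroid of triangle PDU ⇒ R = (1/3, 1/3)
2. E lies on line RD with RE:ED = 4:(-3) ⇒ E = (-1, -1)
2·[REP] = 4/3, 2·[RPU] = 1/3
[REP]:[RPU] = 4/3:1/3 = 4

[REP]:[RPU] = 4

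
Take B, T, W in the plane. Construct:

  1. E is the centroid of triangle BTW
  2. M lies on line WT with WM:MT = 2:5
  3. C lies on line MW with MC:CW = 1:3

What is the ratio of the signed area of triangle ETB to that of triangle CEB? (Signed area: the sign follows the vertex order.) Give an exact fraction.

[ETB]:[CEB] = 7/4

Assign B = (0, 0), T = (1, 0), W = (0, 1) — the answer is frame-independent, so this choice is without loss of generality.
1. E is the centroid of triangle BTW ⇒ E = (1/3, 1/3)
2. M lies on line WT with WM:MT = 2:5 ⇒ M = (2/7, 5/7)
3. C lies on line MW with MC:CW = 1:3 ⇒ C = (3/14, 11/14)
2·[ETB] = -1/3, 2·[CEB] = -4/21
[ETB]:[CEB] = -1/3:-4/21 = 7/4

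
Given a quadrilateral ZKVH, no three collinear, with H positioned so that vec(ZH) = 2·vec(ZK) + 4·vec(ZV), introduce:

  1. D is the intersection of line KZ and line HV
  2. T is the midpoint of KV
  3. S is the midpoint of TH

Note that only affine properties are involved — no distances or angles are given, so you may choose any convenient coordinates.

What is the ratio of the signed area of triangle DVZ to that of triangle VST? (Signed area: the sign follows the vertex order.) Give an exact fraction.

Set Z = (0, 0), K = (1, 0), V = (0, 1), H = (2, 4); any affine frame gives the same invariant.
1. D is the intersection of line KZ and line HV ⇒ D = (-2/3, 0)
2. T is the midpoint of KV ⇒ T = (1/2, 1/2)
3. S is the midpoint of TH ⇒ S = (5/4, 9/4)
2·[DVZ] = -2/3, 2·[VST] = -5/4
[DVZ]:[VST] = -2/3:-5/4 = 8/15

[DVZ]:[VST] = 8/15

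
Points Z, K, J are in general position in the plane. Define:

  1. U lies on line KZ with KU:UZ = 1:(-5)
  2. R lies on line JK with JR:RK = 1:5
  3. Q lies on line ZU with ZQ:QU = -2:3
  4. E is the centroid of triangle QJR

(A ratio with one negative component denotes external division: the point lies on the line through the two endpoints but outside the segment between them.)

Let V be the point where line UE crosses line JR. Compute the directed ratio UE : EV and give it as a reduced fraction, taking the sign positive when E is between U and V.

UE:EV = -17/14

Set Z = (0, 0), K = (1, 0), J = (0, 1); any affine frame gives the same invariant.
1. U lies on line KZ with KU:UZ = 1:(-5) ⇒ U = (5/4, 0)
2. R lies on line JK with JR:RK = 1:5 ⇒ R = (1/6, 5/6)
3. Q lies on line ZU with ZQ:QU = -2:3 ⇒ Q = (-5/2, 0)
4. E is the centroid of triangle QJR ⇒ E = (-7/9, 11/18)
line UE meets JR at V = (91/102, 11/102)
E = U + t·(V−U) with t = 17/3, so UE:EV = 17/3:-14/3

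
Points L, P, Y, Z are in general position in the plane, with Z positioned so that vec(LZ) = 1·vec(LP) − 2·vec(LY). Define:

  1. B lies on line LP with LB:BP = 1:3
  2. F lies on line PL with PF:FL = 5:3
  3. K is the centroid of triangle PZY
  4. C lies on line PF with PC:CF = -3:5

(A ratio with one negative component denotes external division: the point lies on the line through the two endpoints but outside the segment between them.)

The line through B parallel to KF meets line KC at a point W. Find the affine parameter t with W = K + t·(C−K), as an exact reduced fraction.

Assign L = (0, 0), P = (1, 0), Y = (0, 1), Z = (1, -2) — the answer is frame-independent, so this choice is without loss of generality.
1. B lies on line LP with LB:BP = 1:3 ⇒ B = (1/4, 0)
2. F lies on line PL with PF:FL = 5:3 ⇒ F = (3/8, 0)
3. K is the centroid of triangle PZY ⇒ K = (2/3, -1/3)
4. C lies on line PF with PC:CF = -3:5 ⇒ C = (31/16, 0)
through B parallel to KF: direction (-7/24, 1/3); meets KC at W = (113/200, -9/25)
W = K + t·(C−K) with t = -2/25

t = -2/25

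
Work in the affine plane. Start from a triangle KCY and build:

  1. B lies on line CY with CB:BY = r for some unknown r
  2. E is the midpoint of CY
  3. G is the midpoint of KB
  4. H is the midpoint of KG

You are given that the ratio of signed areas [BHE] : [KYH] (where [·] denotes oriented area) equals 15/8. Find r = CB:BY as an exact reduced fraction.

r = -1/4

Choose coordinates K = (0, 0), C = (1, 0), Y = (0, 1).
1. With CB:BY = r, write λ = r/(r+1) so B = C + λ·(Y−C); B is affine-linear in λ
2. E is the midpoint of CY ⇒ E = (1/2, 1/2)
3. G is the midpoint of KB ⇒ G is an affine combination of earlier points and hence also affine-linear in λ
4. H is the midpoint of KG ⇒ H is an affine combination of earlier points and hence also affine-linear in λ
Every point depending on B is an affine combination of B and λ-independent points, so each such coordinate is linear in λ; the λ² term in each signed area is a multiple of (Y−C)×(Y−C) = 0, so 2·[BHE] and 2·[KYH] are each linear in λ. Evaluating at λ=0 and λ=1:
  2·[BHE] = 3/4·λ − 3/8,   2·[KYH] = 1/4·λ − 1/4
So [BHE]:[KYH] = (3/4·λ − 3/8) / (1/4·λ − 1/4). Setting this equal to 15/8:
  3/4·λ − 3/8 = 15/8·(1/4·λ − 1/4)  ⇒  λ = -1/3
Then r = λ/(1−λ) = (-1/3)/(4/3) = -1/4. Check: with r = -1/4, B = (4/3, -1/3) and [BHE]:[KYH] = 15/8 as required.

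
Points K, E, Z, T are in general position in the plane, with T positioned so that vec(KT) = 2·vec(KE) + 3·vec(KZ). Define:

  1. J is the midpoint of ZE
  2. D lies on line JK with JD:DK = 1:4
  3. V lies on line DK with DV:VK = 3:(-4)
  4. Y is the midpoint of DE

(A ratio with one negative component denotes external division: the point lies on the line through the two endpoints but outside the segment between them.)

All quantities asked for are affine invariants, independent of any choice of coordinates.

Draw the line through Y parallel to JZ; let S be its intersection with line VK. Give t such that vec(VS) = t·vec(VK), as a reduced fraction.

Work in coordinates with K = (0, 0), E = (1, 0), Z = (0, 1), T = (2, 3).
1. J is the midpoint of ZE ⇒ J = (1/2, 1/2)
2. D lies on line JK with JD:DK = 1:4 ⇒ D = (2/5, 2/5)
3. V lies on line DK with DV:VK = 3:(-4) ⇒ V = (8/5, 8/5)
4. Y is the midpoint of DE ⇒ Y = (7/10, 1/5)
through Y parallel to JZ: direction (-1/2, 1/2); meets VK at S = (9/20, 9/20)
S = V + t·(K−V) with t = 23/32

t = 23/32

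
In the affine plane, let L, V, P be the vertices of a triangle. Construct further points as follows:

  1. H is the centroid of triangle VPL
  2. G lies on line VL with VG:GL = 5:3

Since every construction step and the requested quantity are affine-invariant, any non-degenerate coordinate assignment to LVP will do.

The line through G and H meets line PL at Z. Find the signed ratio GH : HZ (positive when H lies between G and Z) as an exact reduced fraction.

Set L = (0, 0), V = (1, 0), P = (0, 1); any affine frame gives the same invariant.
1. H is the centroid of triangle VPL ⇒ H = (1/3, 1/3)
2. G lies on line VL with VG:GL = 5:3 ⇒ G = (3/8, 0)
line GH meets PL at Z = (0, 3)
H = G + t·(Z−G) with t = 1/9, so GH:HZ = 1/9:8/9

GH:HZ = 1/8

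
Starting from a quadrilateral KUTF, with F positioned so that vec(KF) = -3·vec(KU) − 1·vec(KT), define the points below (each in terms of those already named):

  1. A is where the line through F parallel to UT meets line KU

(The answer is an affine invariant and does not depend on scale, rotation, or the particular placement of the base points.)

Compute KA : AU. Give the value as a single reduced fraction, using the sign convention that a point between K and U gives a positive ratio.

KA:AU = -4/5

Set K = (0, 0), U = (1, 0), T = (0, 1), F = (-3, -1); any affine frame gives the same invariant.
1. A is where the line through F parallel to UT meets line KU ⇒ A = (-4, 0)
A = K + t·(U−K) with t = -4, so KA:AU = t:(1−t) = -4:5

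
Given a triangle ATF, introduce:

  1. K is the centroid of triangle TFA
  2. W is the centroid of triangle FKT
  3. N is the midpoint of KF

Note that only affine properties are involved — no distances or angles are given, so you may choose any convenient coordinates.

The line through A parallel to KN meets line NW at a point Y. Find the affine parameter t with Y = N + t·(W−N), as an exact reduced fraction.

Work in coordinates with A = (0, 0), T = (1, 0), F = (0, 1).
1. K is the centroid of triangle TFA ⇒ K = (1/3, 1/3)
2. W is the centroid of triangle FKT ⇒ W = (4/9, 4/9)
3. N is the midpoint of KF ⇒ N = (1/6, 2/3)
through A parallel to KN: direction (-1/6, 1/3); meets NW at Y = (-2/3, 4/3)
Y = N + t·(W−N) with t = -3

t = -3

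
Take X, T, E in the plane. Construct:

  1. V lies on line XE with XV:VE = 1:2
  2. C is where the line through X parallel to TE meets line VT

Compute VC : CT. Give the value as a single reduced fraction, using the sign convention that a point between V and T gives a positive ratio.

Work in coordinates with X = (0, 0), T = (1, 0), E = (0, 1).
1. V lies on line XE with XV:VE = 1:2 ⇒ V = (0, 1/3)
2. C is where the line through X parallel to TE meets line VT ⇒ C = (-1/2, 1/2)
C = V + t·(T−V) with t = -1/2, so VC:CT = t:(1−t) = -1/2:3/2

VC:CT = -1/3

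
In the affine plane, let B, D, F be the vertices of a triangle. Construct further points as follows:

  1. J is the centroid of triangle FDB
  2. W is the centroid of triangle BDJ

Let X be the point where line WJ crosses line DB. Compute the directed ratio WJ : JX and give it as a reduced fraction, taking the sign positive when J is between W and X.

WJ:JX = -2/3

Work in coordinates with B = (0, 0), D = (1, 0), F = (0, 1).
1. J is the centroid of triangle FDB ⇒ J = (1/3, 1/3)
2. W is the centroid of triangle BDJ ⇒ W = (4/9, 1/9)
line WJ meets DB at X = (1/2, 0)
J = W + t·(X−W) with t = -2, so WJ:JX = -2:3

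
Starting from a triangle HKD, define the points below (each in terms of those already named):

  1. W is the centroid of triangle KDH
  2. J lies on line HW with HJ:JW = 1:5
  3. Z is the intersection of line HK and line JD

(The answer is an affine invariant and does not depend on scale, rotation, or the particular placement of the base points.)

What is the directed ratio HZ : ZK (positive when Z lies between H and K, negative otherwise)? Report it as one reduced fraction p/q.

HZ:ZK = 1/16

Assign H = (0, 0), K = (1, 0), D = (0, 1) — the answer is frame-independent, so this choice is without loss of generality.
1. W is the centroid of triangle KDH ⇒ W = (1/3, 1/3)
2. J lies on line HW with HJ:JW = 1:5 ⇒ J = (1/18, 1/18)
3. Z is the intersection of line HK and line JD ⇒ Z = (1/17, 0)
Z = H + t·(K−H) with t = 1/17, so HZ:ZK = t:(1−t) = 1/17:16/17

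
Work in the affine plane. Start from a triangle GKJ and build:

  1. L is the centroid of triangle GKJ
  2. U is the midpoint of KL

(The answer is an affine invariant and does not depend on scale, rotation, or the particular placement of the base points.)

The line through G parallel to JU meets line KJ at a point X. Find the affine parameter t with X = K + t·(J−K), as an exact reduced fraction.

t = 5

Assign G = (0, 0), K = (1, 0), J = (0, 1) — the answer is frame-independent, so this choice is without loss of generality.
1. L is the centroid of triangle GKJ ⇒ L = (1/3, 1/3)
2. U is the midpoint of KL ⇒ U = (2/3, 1/6)
through G parallel to JU: direction (2/3, -5/6); meets KJ at X = (-4, 5)
X = K + t·(J−K) with t = 5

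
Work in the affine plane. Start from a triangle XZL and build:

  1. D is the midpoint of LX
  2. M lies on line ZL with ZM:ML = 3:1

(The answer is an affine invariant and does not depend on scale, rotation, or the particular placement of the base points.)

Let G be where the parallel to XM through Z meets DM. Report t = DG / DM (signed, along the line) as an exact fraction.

t = 7

Assign X = (0, 0), Z = (1, 0), L = (0, 1) — the answer is frame-independent, so this choice is without loss of generality.
1. D is the midpoint of LX ⇒ D = (0, 1/2)
2. M lies on line ZL with ZM:ML = 3:1 ⇒ M = (1/4, 3/4)
through Z parallel to XM: direction (1/4, 3/4); meets DM at G = (7/4, 9/4)
G = D + t·(M−D) with t = 7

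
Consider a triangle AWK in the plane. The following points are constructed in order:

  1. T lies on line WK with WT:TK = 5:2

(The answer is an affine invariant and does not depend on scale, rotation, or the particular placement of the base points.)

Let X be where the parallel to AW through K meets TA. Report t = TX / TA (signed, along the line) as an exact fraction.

Assign A = (0, 0), W = (1, 0), K = (0, 1) — the answer is frame-independent, so this choice is without loss of generality.
1. T lies on line WK with WT:TK = 5:2 ⇒ T = (2/7, 5/7)
through K parallel to AW: direction (1, 0); meets TA at X = (2/5, 1)
X = T + t·(A−T) with t = -2/5

t = -2/5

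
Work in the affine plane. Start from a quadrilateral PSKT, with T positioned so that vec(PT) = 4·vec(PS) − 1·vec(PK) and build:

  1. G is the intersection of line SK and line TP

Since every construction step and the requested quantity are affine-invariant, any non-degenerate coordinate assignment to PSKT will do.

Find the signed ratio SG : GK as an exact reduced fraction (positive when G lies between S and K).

Assign P = (0, 0), S = (1, 0), K = (0, 1), T = (4, -1) — the answer is frame-independent, so this choice is without loss of generality.
1. G is the intersection of line SK and line TP ⇒ G = (4/3, -1/3)
G = S + t·(K−S) with t = -1/3, so SG:GK = t:(1−t) = -1/3:4/3

SG:GK = -1/4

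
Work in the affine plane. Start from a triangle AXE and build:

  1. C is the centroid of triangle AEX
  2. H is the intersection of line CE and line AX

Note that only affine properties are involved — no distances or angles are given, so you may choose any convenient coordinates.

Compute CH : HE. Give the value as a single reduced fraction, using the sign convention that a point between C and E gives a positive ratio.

CH:HE = -1/3

Choose coordinates A = (0, 0), X = (1, 0), E = (0, 1).
1. C is the centroid of triangle AEX ⇒ C = (1/3, 1/3)
2. H is the intersection of line CE and line AX ⇒ H = (1/2, 0)
H = C + t·(E−C) with t = -1/2, so CH:HE = t:(1−t) = -1/2:3/2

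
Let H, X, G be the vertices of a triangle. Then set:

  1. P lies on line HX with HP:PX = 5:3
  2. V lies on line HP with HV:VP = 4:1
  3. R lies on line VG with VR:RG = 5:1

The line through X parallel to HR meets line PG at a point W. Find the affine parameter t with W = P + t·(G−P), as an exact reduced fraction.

Assign H = (0, 0), X = (1, 0), G = (0, 1) — the answer is frame-independent, so this choice is without loss of generality.
1. P lies on line HX with HP:PX = 5:3 ⇒ P = (5/8, 0)
2. V lies on line HP with HV:VP = 4:1 ⇒ V = (1/2, 0)
3. R lies on line VG with VR:RG = 5:1 ⇒ R = (1/12, 5/6)
through X parallel to HR: direction (1/12, 5/6); meets PG at W = (55/58, -15/29)
W = P + t·(G−P) with t = -15/29

t = -15/29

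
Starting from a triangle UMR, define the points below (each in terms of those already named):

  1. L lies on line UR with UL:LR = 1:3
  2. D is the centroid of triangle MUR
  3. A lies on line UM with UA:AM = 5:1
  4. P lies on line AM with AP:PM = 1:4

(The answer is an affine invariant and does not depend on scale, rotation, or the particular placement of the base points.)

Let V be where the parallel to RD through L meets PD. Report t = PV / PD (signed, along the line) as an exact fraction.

Work in coordinates with U = (0, 0), M = (1, 0), R = (0, 1).
1. L lies on line UR with UL:LR = 1:3 ⇒ L = (0, 1/4)
2. D is the centroid of triangle MUR ⇒ D = (1/3, 1/3)
3. A lies on line UM with UA:AM = 5:1 ⇒ A = (5/6, 0)
4. P lies on line AM with AP:PM = 1:4 ⇒ P = (13/15, 0)
through L parallel to RD: direction (1/3, -2/3); meets PD at V = (-7/33, 89/132)
V = P + t·(D−P) with t = 89/44

t = 89/44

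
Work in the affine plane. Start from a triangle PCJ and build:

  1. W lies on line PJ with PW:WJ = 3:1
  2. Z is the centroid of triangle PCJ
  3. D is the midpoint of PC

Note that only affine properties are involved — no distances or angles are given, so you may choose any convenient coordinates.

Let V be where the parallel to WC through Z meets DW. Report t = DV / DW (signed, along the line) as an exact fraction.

Assign P = (0, 0), C = (1, 0), J = (0, 1) — the answer is frame-independent, so this choice is without loss of generality.
1. W lies on line PJ with PW:WJ = 3:1 ⇒ W = (0, 3/4)
2. Z is the centroid of triangle PCJ ⇒ Z = (1/3, 1/3)
3. D is the midpoint of PC ⇒ D = (1/2, 0)
through Z parallel to WC: direction (1, -3/4); meets DW at V = (2/9, 5/12)
V = D + t·(W−D) with t = 5/9

t = 5/9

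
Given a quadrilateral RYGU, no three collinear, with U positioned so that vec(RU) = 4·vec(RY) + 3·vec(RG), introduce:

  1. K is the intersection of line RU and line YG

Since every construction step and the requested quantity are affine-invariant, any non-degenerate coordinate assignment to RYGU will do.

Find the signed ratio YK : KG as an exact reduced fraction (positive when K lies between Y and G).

YK:KG = 3/4

Choose coordinates R = (0, 0), Y = (1, 0), G = (0, 1), U = (4, 3).
1. K is the intersection of line RU and line YG ⇒ K = (4/7, 3/7)
K = Y + t·(G−Y) with t = 3/7, so YK:KG = t:(1−t) = 3/7:4/7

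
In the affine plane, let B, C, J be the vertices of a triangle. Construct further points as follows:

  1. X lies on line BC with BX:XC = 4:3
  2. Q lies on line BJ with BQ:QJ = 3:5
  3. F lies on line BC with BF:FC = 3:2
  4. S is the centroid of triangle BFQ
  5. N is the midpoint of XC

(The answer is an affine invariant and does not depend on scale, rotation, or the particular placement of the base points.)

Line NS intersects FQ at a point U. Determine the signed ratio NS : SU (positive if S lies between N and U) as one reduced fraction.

Assign B = (0, 0), C = (1, 0), J = (0, 1) — the answer is frame-independent, so this choice is without loss of generality.
1. X lies on line BC with BX:XC = 4:3 ⇒ X = (4/7, 0)
2. Q lies on line BJ with BQ:QJ = 3:5 ⇒ Q = (0, 3/8)
3. F lies on line BC with BF:FC = 3:2 ⇒ F = (3/5, 0)
4. S is the centroid of triangle BFQ ⇒ S = (1/5, 1/8)
5. N is the midpoint of XC ⇒ N = (11/14, 0)
line NS meets FQ at U = (68/135, 13/216)
S = N + t·(U−N) with t = 27/13, so NS:SU = 27/13:-14/13

NS:SU = -27/14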